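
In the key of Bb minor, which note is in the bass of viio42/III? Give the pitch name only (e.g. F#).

Bbb

The applied chord viio42/III is rooted on C: C-Eb-Gb-Bbb.
The figure 42 means third inversion — the seventh is in the bass.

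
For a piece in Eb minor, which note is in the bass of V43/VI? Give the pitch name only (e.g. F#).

The applied chord V43/VI is rooted on Gb: Gb-Bb-Db-Fb.
The figure 43 means second inversion — the fifth is in the bass.

Db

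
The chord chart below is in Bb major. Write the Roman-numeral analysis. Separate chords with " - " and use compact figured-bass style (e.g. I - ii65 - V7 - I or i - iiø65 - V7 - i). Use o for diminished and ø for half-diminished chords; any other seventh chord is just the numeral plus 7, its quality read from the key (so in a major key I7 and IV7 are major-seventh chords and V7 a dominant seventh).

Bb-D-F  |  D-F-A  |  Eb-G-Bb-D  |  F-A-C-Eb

I - iii - IV7 - V7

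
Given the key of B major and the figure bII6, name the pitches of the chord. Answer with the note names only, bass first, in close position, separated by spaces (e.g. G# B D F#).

Scale degree 2 in B major is C#; lowering it a half step gives C. bII6 is the Neapolitan sixth — a major triad on the lowered second degree, here in its customary first inversion.
So the chord is C-E-G.
With the 6 figure the chord is in first inversion; from the bass E upward in close position it reads E-G-C.

E G C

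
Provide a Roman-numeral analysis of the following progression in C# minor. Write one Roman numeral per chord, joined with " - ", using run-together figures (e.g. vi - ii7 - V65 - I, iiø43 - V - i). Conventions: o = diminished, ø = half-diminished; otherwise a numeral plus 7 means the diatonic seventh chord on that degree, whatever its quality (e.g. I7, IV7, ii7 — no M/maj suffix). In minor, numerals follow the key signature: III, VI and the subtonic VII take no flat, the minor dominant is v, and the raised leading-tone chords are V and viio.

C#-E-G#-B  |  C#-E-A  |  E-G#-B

i7 - VI6 - III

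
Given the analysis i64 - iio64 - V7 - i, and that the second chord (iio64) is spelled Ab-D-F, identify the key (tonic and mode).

iio64 is given as Ab-D-F — a diminished triad with root D.
Counting down one scale step from D places the tonic on C; a diminished triad on degree 2 is diatonic only in minor.

C minor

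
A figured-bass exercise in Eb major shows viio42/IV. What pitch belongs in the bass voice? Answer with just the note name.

Fb

The applied chord viio42/IV is rooted on G: G-Bb-Db-Fb.
The figure 42 means third inversion — the seventh is in the bass.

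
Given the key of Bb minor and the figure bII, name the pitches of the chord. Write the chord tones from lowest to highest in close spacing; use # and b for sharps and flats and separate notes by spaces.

bII is the Neapolitan chord — a major triad on the lowered second degree. In Bb minor that root is Cb.
So the chord is Cb-Eb-Gb.

Cb Eb Gb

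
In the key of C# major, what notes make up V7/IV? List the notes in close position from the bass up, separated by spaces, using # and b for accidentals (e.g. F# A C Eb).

C# E# G# B

V7/IV is a secondary dominant — the dominant seventh of IV. IV in C# major is F#, so the applied chord's root is C#, a perfect fifth above.
Building a dominant seventh chord on C# gives C#-E#-G#-B.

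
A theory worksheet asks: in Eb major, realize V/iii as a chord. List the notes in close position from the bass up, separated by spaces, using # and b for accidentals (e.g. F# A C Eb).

V/iii is a secondary dominant — the dominant triad of iii. iii in Eb major is G, so the applied chord's root is D, a perfect fifth above.
Building a major triad on D gives D-F#-A.

D F# A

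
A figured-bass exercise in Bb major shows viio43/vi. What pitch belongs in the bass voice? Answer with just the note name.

C

The applied chord viio43/vi is rooted on F#: F#-A-C-Eb.
The figure 43 means second inversion — the fifth is in the bass.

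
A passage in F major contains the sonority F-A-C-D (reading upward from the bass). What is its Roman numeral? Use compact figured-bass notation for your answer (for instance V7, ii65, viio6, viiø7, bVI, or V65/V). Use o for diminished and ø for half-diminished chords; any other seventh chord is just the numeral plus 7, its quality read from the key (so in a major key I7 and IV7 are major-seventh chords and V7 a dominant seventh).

The pitches D-F-A-C form a minor seventh chord rooted on D.
D is scale degree 6 in F major, and a minor seventh chord on that degree is written vi7.
With F in the bass the chord is in first inversion, so the figured bass is 65.

vi65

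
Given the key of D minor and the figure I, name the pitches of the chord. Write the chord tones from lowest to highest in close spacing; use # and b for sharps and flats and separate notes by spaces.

Scale degree 1 in D minor is D; here the chord built on it is altered to a major triad. I is the major tonic (Picardy third), borrowed from the parallel major.
So the chord is D-F#-A, a major triad.

D F# A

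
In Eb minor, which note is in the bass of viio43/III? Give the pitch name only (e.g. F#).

Cb

The applied chord viio43/III is rooted on F: F-Ab-Cb-Ebb.
The figure 43 means second inversion — the fifth is in the bass.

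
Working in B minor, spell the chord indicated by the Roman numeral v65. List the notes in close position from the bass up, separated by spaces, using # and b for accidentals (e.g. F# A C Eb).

A C# E F#

The numeral's case and figure indicate a minor seventh chord. In B minor its root, scale degree 5, is F#.
Stacking thirds from F# gives F#-A-C#-E.
The figured bass 65 indicates first inversion, placing the third (A) in the bass: A-C#-E-F#.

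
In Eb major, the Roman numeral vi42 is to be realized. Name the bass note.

Bb

vi in Eb major has root C; the chord is C-Eb-G-Bb.
The figure 42 means third inversion — the seventh is in the bass.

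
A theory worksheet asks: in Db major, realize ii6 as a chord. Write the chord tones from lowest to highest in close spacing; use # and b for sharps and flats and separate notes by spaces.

Gb Bb Eb

The numeral's case and figure indicate a minor triad. In Db major its root, the second degree, is Eb.
Stacking thirds from Eb gives Eb-Gb-Bb.
With the 6 figure the chord is in first inversion; from the bass Gb upward in close position it reads Gb-Bb-Eb.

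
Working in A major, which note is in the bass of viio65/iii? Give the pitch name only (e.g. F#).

D#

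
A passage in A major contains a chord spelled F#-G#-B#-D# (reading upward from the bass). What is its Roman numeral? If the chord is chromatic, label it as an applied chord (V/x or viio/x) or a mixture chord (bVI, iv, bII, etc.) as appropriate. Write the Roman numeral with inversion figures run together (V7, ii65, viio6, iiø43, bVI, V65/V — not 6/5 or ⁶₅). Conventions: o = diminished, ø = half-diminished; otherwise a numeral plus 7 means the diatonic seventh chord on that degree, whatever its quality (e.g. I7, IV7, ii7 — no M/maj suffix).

Stacked in thirds the chord is G#-B#-D#-F#: a dominant seventh chord on G#.
G# is not a diatonic chord root with this quality in A major, but it lies a perfect fifth above C# (iii), so the chord functions as an applied dominant of iii.
With F# in the bass the chord is in third inversion, so the figured bass is 42.

V42/iii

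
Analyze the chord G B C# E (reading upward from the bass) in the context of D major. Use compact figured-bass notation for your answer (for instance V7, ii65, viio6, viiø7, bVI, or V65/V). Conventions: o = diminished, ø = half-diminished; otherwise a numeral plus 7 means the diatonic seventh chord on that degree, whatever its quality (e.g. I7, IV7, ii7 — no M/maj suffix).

Stacked in thirds the chord is C#-E-G-B: a half-diminished seventh chord on C#.
In D major, C# is the leading tone; the diatonic half-diminished seventh chord there is viiø7.
With G in the bass the chord is in second inversion, so the figured bass is 43.

viiø43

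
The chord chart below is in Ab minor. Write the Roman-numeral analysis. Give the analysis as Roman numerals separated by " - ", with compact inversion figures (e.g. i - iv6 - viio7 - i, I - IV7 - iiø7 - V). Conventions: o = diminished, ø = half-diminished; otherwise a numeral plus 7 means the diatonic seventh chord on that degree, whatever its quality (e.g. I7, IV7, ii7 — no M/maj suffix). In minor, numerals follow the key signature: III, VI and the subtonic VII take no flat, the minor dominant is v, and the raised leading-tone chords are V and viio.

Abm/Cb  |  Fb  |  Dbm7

i6 - VI - iv7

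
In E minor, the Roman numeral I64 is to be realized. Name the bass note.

B

I in E minor has root E; the chord is E-G#-B.
The figure 64 means second inversion — the fifth is in the bass.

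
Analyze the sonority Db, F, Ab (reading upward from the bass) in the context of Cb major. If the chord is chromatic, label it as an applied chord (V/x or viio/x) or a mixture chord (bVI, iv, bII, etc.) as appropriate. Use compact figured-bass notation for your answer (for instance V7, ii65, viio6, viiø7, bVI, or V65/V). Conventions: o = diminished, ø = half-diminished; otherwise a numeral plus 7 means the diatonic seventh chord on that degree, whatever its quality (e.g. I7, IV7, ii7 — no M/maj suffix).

The pitches Db-F-Ab form a major triad rooted on Db.
Db is not a diatonic chord root with this quality in Cb major, but it lies a perfect fifth above Gb (V), so the chord functions as an applied dominant of V.

V/V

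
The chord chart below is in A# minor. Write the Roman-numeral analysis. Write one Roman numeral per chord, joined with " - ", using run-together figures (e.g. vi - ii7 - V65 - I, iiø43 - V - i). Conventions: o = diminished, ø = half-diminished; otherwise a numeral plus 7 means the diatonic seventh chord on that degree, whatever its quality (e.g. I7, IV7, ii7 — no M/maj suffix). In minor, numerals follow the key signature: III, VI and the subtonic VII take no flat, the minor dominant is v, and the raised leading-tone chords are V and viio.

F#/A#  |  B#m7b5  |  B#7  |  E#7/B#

VI6 - iiø7 - V7/V - V43

F#/A#: major triad on F# = scale degree 6 → VI6.
B#m7b5 has root B#, degree 2 in A# minor, so iiø7.
B#7: chromatic; B# is V of V, so V7/V.
E#7/B# has root E#, degree 5 in A# minor, so V43.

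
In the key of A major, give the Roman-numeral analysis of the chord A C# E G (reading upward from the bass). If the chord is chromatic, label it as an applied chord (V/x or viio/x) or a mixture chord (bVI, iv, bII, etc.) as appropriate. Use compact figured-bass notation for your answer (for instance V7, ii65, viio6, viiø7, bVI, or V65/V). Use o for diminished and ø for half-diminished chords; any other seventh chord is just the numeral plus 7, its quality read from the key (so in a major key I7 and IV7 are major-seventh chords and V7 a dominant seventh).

V7/IV

The pitches A-C#-E-G form a dominant seventh chord rooted on A.
A is not a diatonic chord root with this quality in A major, but it lies a perfect fifth above D (IV), so the chord functions as an applied dominant of IV.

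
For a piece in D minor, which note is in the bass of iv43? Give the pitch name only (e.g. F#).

D

iv in D minor has root G; the chord is G-Bb-D-F.
The figure 43 means second inversion — the fifth is in the bass.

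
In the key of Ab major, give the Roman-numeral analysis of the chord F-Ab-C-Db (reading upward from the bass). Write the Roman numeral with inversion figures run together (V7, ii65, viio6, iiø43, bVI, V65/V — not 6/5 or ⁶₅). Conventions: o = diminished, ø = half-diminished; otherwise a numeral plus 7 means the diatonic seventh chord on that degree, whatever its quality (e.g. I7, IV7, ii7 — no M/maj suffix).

IV65

The pitches Db-F-Ab-C form a major seventh chord rooted on Db.
Db is scale degree 4 in Ab major, and a major seventh chord on that degree is written IV7.
With F in the bass the chord is in first inversion, so the figured bass is 65.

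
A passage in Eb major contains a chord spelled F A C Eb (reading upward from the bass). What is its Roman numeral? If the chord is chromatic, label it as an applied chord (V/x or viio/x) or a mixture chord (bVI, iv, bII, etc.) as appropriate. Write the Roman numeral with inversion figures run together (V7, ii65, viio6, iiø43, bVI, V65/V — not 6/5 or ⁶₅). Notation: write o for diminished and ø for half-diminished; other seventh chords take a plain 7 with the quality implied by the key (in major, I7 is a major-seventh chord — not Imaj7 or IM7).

V7/V

The pitches F-A-C-Eb form a dominant seventh chord rooted on F.
F is not a diatonic chord root with this quality in Eb major, but it lies a perfect fifth above Bb (V), so the chord functions as an applied dominant of V.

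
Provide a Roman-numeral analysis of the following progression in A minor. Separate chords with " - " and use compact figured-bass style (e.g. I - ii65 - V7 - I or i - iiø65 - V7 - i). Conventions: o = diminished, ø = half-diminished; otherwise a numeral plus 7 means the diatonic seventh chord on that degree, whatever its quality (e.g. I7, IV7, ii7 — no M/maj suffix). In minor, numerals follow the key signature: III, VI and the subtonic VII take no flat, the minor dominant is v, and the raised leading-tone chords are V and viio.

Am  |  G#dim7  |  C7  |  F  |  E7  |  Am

i - viio7 - V7/VI - VI - V7 - i

Am has root A, degree 1 in A minor, so i.
G#dim7 has root G#, degree 7 in A minor, so viio7.
C7: a dominant seventh chord on C, the applied dominant of VI → V7/VI.
F has root F, degree 6 in A minor, so VI.
E7: dominant seventh chord on E = scale degree 5 → V7.
Am: root A is the tonic; minor triad there is i.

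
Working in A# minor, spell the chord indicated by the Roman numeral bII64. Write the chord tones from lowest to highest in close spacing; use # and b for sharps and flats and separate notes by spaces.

F# B D#

bII64 is the Neapolitan chord — a major triad on the lowered second degree. In A# minor that root is B.
So the chord is B-D#-F#.
With the 64 figure the chord is in second inversion; from the bass F# upward in close position it reads F#-B-D#.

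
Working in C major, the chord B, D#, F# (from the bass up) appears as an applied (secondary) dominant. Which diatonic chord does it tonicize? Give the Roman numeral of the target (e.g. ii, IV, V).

iii

The chord is a major triad on B.
A dominant resolves down a perfect fifth: B → E. In C major, E is scale degree 3, i.e. iii.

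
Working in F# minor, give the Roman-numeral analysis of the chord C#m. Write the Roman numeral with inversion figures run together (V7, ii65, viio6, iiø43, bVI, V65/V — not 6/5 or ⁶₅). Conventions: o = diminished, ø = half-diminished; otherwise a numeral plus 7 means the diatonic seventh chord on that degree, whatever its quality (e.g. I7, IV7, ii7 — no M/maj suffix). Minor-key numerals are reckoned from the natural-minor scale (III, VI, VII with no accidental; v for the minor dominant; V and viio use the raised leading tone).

Stacked in thirds the chord is C#-E-G#: a minor triad on C#.
In F# minor, C# is the dominant; the diatonic minor triad there is v.

v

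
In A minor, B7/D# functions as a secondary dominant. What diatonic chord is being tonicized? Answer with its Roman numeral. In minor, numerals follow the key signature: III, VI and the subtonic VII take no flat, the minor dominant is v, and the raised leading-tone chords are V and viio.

The chord is a dominant seventh chord on B.
A dominant resolves down a perfect fifth: B → E. In A minor, E is scale degree 5, i.e. V.

V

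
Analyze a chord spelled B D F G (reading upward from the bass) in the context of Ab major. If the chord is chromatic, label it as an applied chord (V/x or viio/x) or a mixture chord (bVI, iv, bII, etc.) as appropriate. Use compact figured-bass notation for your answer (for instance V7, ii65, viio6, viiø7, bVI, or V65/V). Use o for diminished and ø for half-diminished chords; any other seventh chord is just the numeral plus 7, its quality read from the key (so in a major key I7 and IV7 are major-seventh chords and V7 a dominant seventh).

V65/iii

Stacked in thirds the chord is G-B-D-F: a dominant seventh chord on G.
G is not a diatonic chord root with this quality in Ab major, but it lies a perfect fifth above C (iii), so the chord functions as an applied dominant of iii.
With B in the bass the chord is in first inversion, so the figured bass is 65.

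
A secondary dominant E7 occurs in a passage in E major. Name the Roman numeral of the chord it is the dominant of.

IV

The chord is a dominant seventh chord on E.
A dominant resolves down a perfect fifth: E → A. In E major, A is scale degree 4, i.e. IV.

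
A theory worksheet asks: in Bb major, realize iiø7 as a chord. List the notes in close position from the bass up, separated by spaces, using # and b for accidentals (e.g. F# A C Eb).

C Eb Gb Bb

iiø7 is the half-diminished supertonic seventh, borrowed from the parallel minor. In Bb major that root is C.
So the chord is C-Eb-Gb-Bb, a half-diminished seventh chord.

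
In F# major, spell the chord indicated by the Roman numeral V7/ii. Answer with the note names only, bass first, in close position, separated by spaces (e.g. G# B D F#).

The slash means an applied dominant: we want the dominant of ii. In F# major, ii is G# minor, and its dominant is built on D#.
Building a dominant seventh chord on D# gives D#-F##-A#-C#.

D# F## A# C#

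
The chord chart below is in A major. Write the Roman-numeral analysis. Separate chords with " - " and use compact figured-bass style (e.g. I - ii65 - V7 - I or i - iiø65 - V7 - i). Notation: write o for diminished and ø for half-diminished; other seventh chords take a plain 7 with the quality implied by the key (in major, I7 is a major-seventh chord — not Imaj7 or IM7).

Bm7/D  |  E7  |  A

Bm7/D has root B, degree 2 in A major, so ii65.
E7: root E is the dominant; dominant seventh chord there is V7.
A: root A is the tonic; major triad there is I.

ii65 - V7 - I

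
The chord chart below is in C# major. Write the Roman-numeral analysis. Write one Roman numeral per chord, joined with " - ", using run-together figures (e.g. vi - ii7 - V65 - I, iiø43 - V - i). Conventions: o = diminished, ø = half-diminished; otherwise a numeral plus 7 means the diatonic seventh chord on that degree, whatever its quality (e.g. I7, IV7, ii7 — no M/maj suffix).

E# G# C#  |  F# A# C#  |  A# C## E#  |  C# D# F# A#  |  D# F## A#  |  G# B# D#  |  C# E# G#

I6 - IV - V/ii - ii42 - V/V - V - I

E#-G#-C#: root C# is the tonic; major triad there is I6.
F#-A#-C#: root F# is the subdominant; major triad there is IV.
A#-C##-E# is the secondary dominant of ii (major triad on A#): V/ii.
C#-D#-F#-A# has root D#, degree 2 in C# major, so ii42.
D#-F##-A#: chromatic; D# is V of V, so V/V.
G#-B#-D# has root G#, degree 5 in C# major, so V.
C#-E#-G# has root C#, degree 1 in C# major, so I.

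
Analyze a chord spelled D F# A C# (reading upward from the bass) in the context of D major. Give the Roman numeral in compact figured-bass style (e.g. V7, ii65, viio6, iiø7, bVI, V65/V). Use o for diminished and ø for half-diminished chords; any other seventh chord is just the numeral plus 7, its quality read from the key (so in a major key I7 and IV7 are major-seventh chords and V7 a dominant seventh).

The pitches D-F#-A-C# form a major seventh chord rooted on D.
D is scale degree 1 in D major, and a major seventh chord on that degree is written I7.

I7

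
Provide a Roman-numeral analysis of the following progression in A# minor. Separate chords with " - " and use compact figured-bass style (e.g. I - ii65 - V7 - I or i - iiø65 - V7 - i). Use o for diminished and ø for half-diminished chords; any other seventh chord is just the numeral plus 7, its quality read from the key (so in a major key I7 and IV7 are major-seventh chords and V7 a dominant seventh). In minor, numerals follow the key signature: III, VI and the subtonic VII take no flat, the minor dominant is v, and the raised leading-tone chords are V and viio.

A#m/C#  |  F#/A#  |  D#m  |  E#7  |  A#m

A#m/C# has root A#, degree 1 in A# minor, so i6.
F#/A#: major triad on F# = scale degree 6 → VI6.
D#m: root D# is the subdominant; minor triad there is iv.
E#7: dominant seventh chord on E# = scale degree 5 → V7.
A#m: root A# is the tonic; minor triad there is i.

i6 - VI6 - iv - V7 - i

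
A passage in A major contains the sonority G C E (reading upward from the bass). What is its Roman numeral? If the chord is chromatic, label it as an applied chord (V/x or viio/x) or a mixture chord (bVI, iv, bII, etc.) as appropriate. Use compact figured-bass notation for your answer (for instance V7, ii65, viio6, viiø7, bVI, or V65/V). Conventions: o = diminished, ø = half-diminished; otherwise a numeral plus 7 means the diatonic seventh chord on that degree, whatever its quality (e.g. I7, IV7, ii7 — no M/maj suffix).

Stacked in thirds the chord is C-E-G: a major triad on C.
C is the lowered third degree of A major (diatonic 3 would be C#). This is a major triad on the lowered third degree, borrowed from the parallel minor.
With G in the bass the chord is in second inversion, so the figured bass is 64.

bIII64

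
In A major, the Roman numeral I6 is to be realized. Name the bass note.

C#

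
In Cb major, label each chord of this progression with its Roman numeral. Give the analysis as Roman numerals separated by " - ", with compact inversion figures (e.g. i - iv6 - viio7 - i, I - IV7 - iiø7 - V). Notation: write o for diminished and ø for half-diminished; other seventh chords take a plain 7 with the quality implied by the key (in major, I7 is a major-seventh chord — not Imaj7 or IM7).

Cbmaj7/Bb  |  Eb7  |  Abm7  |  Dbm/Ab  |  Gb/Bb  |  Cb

Cbmaj7/Bb: root Cb is the tonic; major seventh chord there is I42.
Eb7 is the secondary dominant of vi (dominant seventh chord on Eb): V7/vi.
Abm7 has root Ab, degree 6 in Cb major, so vi7.
Dbm/Ab: root Db is the supertonic; minor triad there is ii64.
Gb/Bb: major triad on Gb = scale degree 5 → V6.
Cb has root Cb, degree 1 in Cb major, so I.

I42 - V7/vi - vi7 - ii64 - V6 - I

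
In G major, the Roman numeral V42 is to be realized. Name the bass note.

C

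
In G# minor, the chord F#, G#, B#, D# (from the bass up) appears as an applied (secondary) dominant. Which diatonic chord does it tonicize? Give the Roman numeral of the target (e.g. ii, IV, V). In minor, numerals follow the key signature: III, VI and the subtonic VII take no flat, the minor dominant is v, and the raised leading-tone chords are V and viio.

iv

The chord is a dominant seventh chord on G#.
A dominant resolves down a perfect fifth: G# → C#. In G# minor, C# is scale degree 4, i.e. iv.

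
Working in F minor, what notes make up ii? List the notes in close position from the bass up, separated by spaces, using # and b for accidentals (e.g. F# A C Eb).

G Bb D

ii is the minor supertonic, borrowed from the parallel major (the Dorian ii). In F minor that root is G.
So the chord is G-Bb-D.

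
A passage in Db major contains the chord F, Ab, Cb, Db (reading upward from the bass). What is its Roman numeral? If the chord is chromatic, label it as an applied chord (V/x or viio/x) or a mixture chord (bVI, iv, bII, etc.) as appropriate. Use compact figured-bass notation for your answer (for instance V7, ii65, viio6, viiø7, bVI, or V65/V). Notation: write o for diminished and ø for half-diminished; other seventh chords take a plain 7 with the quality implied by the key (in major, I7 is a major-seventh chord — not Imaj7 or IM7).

Stacked in thirds the chord is Db-F-Ab-Cb: a dominant seventh chord on Db.
Db is not a diatonic chord root with this quality in Db major, but it lies a perfect fifth above Gb (IV), so the chord functions as an applied dominant of IV.
With F in the bass the chord is in first inversion, so the figured bass is 65.

V65/IV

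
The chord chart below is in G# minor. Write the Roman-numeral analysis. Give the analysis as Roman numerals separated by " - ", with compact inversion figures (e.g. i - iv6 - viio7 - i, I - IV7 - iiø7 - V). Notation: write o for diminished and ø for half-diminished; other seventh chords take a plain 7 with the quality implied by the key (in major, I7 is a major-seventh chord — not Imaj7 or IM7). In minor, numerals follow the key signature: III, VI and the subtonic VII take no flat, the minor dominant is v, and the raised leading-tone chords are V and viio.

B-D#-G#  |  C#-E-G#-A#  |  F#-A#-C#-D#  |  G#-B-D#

B-D#-G#: minor triad on G# = scale degree 1 → i6.
C#-E-G#-A# has root A#, degree 2 in G# minor, so iiø65.
F#-A#-C#-D# has root D#, degree 5 in G# minor, so v65.
G#-B-D# has root G#, degree 1 in G# minor, so i.

i6 - iiø65 - v65 - i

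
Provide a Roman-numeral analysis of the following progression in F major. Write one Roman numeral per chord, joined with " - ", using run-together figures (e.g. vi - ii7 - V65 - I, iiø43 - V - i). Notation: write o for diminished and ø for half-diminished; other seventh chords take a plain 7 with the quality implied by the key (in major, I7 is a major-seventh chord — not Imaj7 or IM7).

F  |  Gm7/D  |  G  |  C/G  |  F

I - ii43 - V/V - V64 - I

F: major triad on F = scale degree 1 → I.
Gm7/D: root G is the supertonic; minor seventh chord there is ii43.
G: a major triad on G, the applied dominant of V → V/V.
C/G: root C is the dominant; major triad there is V64.
F: major triad on F = scale degree 1 → I.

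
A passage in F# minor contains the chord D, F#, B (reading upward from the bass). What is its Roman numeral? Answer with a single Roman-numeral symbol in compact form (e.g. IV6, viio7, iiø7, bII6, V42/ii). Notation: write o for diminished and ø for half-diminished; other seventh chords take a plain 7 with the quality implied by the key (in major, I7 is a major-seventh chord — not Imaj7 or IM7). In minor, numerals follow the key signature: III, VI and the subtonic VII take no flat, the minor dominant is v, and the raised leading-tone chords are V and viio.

Stacked in thirds the chord is B-D-F#: a minor triad on B.
B is scale degree 4 in F# minor, and a minor triad on that degree is written iv.
With D in the bass the chord is in first inversion, so the figured bass is 6.

iv6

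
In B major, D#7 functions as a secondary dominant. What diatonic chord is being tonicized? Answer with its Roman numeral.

The chord is a dominant seventh chord on D#.
A dominant resolves down a perfect fifth: D# → G#. In B major, G# is scale degree 6, i.e. vi.

vi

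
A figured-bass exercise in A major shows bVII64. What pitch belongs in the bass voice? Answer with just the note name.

bVII in A major has root G; the chord is G-B-D.
The figure 64 means second inversion — the fifth is in the bass.

D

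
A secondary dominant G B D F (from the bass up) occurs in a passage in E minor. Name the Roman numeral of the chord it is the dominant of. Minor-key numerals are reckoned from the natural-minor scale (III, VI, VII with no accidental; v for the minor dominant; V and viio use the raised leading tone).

VI

The chord is a dominant seventh chord on G.
A dominant resolves down a perfect fifth: G → C. In E minor, C is scale degree 6, i.e. VI.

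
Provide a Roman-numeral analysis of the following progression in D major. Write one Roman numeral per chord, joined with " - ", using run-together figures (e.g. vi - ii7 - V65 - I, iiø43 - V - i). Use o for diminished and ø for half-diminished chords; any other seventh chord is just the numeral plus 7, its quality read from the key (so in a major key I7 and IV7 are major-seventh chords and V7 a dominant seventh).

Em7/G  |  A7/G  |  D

ii65 - V42 - I

Em7/G: root E is the supertonic; minor seventh chord there is ii65.
A7/G: dominant seventh chord on A = scale degree 5 → V42.
D has root D, degree 1 in D major, so I.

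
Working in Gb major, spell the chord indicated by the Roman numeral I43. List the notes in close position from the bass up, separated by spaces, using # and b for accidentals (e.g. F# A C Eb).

Db F Gb Bb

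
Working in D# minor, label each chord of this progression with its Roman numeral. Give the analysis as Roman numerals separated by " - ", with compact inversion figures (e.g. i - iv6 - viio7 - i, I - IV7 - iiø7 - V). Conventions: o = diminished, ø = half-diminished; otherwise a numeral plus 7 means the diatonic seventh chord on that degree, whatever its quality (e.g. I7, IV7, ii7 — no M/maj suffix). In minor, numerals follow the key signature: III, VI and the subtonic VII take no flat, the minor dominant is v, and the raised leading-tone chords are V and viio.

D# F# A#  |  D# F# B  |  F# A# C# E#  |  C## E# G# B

D#-F#-A# has root D#, degree 1 in D# minor, so i.
D#-F#-B: major triad on B = scale degree 6 → VI6.
F#-A#-C#-E# has root F#, degree 3 in D# minor, so III7.
C##-E#-G#-B: root C## is the leading tone; fully diminished seventh chord there is viio7.

i - VI6 - III7 - viio7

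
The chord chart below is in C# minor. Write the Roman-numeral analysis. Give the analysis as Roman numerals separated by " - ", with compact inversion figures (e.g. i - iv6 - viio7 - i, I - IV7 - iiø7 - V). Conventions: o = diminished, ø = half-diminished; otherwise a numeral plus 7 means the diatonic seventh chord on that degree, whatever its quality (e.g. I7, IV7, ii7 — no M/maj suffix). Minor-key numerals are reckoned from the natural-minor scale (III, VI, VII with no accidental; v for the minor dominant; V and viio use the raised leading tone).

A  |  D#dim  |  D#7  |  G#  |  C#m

VI - iio - V7/V - V - i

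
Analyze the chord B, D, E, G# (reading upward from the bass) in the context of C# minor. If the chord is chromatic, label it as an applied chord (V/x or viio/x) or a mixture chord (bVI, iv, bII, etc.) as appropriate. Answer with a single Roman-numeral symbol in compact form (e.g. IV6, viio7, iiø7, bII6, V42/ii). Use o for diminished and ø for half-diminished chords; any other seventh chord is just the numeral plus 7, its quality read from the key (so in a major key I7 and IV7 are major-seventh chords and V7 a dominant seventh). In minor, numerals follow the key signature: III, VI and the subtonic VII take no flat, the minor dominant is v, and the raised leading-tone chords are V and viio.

V43/VI

Stacked in thirds the chord is E-G#-B-D: a dominant seventh chord on E.
E is not a diatonic chord root with this quality in C# minor, but it lies a perfect fifth above A (VI), so the chord functions as an applied dominant of VI.
With B in the bass the chord is in second inversion, so the figured bass is 43.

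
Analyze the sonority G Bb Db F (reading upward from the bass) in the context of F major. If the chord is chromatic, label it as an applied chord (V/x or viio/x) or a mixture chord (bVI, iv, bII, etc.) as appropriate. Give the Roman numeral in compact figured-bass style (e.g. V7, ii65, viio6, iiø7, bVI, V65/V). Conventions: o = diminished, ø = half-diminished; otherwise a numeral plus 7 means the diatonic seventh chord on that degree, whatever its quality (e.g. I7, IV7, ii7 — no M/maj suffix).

iiø7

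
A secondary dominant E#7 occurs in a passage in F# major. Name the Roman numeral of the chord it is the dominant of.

The chord is a dominant seventh chord on E#.
A dominant resolves down a perfect fifth: E# → A#. In F# major, A# is scale degree 3, i.e. iii.

iii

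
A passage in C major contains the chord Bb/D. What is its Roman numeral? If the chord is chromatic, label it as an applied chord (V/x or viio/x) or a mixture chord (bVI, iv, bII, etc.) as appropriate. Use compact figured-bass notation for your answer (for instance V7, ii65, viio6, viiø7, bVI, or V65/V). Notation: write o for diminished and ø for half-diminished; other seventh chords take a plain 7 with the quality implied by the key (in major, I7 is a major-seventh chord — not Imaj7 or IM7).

Stacked in thirds the chord is Bb-D-F: a major triad on Bb.
Bb is the lowered seventh degree of C major (diatonic 7 would be B). This is a major triad on the lowered seventh degree (the subtonic), borrowed from the parallel minor.
With D in the bass the chord is in first inversion, so the figured bass is 6.

bVII6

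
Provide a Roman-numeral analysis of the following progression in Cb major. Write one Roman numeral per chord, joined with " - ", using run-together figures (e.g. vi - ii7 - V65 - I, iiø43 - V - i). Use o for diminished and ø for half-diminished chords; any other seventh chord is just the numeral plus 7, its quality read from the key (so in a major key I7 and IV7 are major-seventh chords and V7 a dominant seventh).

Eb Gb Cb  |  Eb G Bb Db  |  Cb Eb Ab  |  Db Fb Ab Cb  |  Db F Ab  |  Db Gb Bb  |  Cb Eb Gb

Eb-Gb-Cb: root Cb is the tonic; major triad there is I6.
Eb-G-Bb-Db is the secondary dominant of vi (dominant seventh chord on Eb): V7/vi.
Cb-Eb-Ab: root Ab is the submediant; minor triad there is vi6.
Db-Fb-Ab-Cb has root Db, degree 2 in Cb major, so ii7.
Db-F-Ab: chromatic; Db is V of V, so V/V.
Db-Gb-Bb has root Gb, degree 5 in Cb major, so V64.
Cb-Eb-Gb: major triad on Cb = scale degree 1 → I.

I6 - V7/vi - vi6 - ii7 - V/V - V64 - I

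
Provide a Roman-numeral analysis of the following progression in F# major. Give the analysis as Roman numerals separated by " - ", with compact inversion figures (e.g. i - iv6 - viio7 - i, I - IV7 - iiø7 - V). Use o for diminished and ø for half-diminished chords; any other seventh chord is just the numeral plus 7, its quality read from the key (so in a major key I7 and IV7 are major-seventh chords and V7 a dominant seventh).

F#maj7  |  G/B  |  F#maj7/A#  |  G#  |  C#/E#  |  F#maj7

F#maj7: root F# is the tonic; major seventh chord there is I7.
G/B is non-diatonic — a major triad on the lowered supertonic (G): the Neapolitan sixth, bII6 (third, B, in the bass — hence the 6).
F#maj7/A#: major seventh chord on F# = scale degree 1 → I65.
G#: chromatic; G# is V of V, so V/V.
C#/E#: root C# is the dominant; major triad there is V6.
F#maj7: root F# is the tonic; major seventh chord there is I7.

I7 - bII6 - I65 - V/V - V6 - I7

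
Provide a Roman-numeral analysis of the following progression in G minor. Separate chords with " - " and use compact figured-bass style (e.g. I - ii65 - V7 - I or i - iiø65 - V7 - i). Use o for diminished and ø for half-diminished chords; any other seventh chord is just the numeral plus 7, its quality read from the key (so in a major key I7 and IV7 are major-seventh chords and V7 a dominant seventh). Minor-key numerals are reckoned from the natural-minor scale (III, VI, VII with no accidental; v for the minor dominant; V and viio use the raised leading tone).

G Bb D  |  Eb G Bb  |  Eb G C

G-Bb-D: minor triad on G = scale degree 1 → i.
Eb-G-Bb has root Eb, degree 6 in G minor, so VI.
Eb-G-C has root C, degree 4 in G minor, so iv6.

i - VI - iv6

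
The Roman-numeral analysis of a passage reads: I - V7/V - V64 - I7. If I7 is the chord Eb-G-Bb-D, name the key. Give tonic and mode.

I7 is given as Eb-G-Bb-D — a major seventh chord with root Eb.
If Eb is scale degree 1 and the mode makes that degree carry a major seventh chord, the tonic is Eb and the mode is major.

Eb major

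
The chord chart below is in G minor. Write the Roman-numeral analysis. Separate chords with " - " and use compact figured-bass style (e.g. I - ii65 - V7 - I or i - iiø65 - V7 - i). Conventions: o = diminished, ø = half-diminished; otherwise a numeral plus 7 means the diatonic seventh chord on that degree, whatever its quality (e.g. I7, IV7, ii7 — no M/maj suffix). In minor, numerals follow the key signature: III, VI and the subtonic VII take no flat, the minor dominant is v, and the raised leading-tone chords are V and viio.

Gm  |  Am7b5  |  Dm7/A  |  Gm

i - iiø7 - v43 - i

Gm: minor triad on G = scale degree 1 → i.
Am7b5: half-diminished seventh chord on A = scale degree 2 → iiø7.
Dm7/A: minor seventh chord on D = scale degree 5 → v43.
Gm has root G, degree 1 in G minor, so i.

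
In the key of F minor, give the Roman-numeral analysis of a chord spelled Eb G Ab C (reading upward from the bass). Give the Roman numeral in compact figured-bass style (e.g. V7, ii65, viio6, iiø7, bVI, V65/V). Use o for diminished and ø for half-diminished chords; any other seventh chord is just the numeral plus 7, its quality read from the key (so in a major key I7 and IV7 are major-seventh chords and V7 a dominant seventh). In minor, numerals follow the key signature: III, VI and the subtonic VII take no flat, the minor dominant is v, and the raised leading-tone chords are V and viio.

III43

Stacked in thirds the chord is Ab-C-Eb-G: a major seventh chord on Ab.
In F minor, Ab is the mediant; the diatonic major seventh chord there is III7.
With Eb in the bass the chord is in second inversion, so the figured bass is 43.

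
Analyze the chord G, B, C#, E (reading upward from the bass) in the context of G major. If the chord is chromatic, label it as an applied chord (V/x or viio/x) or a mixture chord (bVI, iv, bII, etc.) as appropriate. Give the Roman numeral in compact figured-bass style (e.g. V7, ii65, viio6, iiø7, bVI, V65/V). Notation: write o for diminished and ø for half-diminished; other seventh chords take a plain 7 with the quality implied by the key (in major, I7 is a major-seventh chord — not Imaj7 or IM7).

viiø43/V

The pitches C#-E-G-B form a half-diminished seventh chord rooted on C#.
C# sits a half step below D (V in G major); a diminished chord there is the applied leading-tone chord of V.
With G in the bass the chord is in second inversion, so the figured bass is 43.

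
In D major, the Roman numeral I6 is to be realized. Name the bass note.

I in D major has root D; the chord is D-F#-A.
The figure 6 means first inversion — the third is in the bass.

F#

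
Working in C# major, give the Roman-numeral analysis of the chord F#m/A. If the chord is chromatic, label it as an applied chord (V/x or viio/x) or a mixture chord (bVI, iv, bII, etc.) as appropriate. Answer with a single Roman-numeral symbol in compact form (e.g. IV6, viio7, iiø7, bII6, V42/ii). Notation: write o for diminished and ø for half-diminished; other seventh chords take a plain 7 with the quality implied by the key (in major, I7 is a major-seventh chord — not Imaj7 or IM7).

iv6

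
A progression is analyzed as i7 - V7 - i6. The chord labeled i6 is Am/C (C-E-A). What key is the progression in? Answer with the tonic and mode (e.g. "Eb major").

A minor

The chord Am/C is a minor triad rooted on A; its label is i6.
If A is scale degree 1 and the mode makes that degree carry a minor triad, the tonic is A and the mode is minor.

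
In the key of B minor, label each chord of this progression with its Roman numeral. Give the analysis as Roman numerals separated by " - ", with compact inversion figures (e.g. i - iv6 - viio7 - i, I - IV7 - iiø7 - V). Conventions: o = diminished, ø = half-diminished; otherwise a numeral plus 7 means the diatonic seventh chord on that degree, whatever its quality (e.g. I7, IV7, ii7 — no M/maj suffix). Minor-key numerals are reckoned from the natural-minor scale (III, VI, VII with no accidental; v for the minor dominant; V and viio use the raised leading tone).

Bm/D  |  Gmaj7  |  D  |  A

i6 - VI7 - III - VII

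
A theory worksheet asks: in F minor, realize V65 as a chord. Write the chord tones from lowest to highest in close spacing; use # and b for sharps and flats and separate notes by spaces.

E G Bb C

In F minor, the dominant is C. The dominant is major (leading tone raised), so V is a dominant seventh chord.
That chord is spelled C-E-G-Bb.
With the 65 figure the chord is in first inversion; from the bass E upward in close position it reads E-G-Bb-C.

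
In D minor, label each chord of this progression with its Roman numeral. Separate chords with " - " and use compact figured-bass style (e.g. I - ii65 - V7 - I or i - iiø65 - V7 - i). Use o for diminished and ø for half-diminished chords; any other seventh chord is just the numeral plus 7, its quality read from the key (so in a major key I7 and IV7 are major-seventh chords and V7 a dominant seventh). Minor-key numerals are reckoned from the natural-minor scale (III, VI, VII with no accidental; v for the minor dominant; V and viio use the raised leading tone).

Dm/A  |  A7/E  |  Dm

i64 - V43 - i

Dm/A: root D is the tonic; minor triad there is i64.
A7/E: dominant seventh chord on A = scale degree 5 → V43.
Dm has root D, degree 1 in D minor, so i.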